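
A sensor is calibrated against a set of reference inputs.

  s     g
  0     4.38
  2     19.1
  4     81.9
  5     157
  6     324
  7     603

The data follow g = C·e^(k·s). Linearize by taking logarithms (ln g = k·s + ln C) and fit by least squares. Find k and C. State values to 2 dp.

Linearized form: ln g = k·s + ln C. From the 6 transformed points,
AᵀA = [[130.0000, 24.0000]; [24.0000, 6]], rhs = [128.3005, 26.0711]ᵀ  (here Σs = 24.0000, Σ(s)² = 130.0000, Σln g = 26.0711, Σs·ln g = 128.3005).
Solving (det = 204.0000): k = 0.70635, ln C = 1.51979, so C = exp(1.51979) = 4.57126.

k = 0.71, C = 4.57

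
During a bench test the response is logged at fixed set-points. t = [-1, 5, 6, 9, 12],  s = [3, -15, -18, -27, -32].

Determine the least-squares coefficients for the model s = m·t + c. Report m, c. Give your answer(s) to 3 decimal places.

m = -2.755, c = -0.717

Forming MᵀM = [[287, 31]; [31, 5]] and Mᵀs = [-813, -89]ᵀ gives MᵀM·[m, c]ᵀ = Mᵀs.
Δ = 287·5 − 31² = 474.
m = ((-813)·5 − 31·(-89))/474 = -653/237; c = (287·(-89) − 31·(-813))/474 = -170/237.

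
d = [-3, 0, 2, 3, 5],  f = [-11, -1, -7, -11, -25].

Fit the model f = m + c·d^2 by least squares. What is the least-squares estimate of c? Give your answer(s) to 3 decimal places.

c = -0.925

With design matrix M, MᵀM = [[5, 47]; [47, 803]] and Mᵀf = [-55, -851]ᵀ.
det = 5·803 − 47² = 1806.
m = ((-55)·803 − 47·(-851))/1806 = -2084/903; c = (5·(-851) − 47·(-55))/1806 = -835/903.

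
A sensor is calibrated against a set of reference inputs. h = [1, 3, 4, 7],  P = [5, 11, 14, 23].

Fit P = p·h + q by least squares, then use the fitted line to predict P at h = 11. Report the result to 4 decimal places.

P̂ = 35.0000

Sums needed: Σh·h = 75, Σh = 15, Σ1 = 4.
Right-hand side: Σh·P = 255, ΣP = 53.
MᵀM·[p, q]ᵀ = MᵀP becomes [[75, 15]; [15, 4]]·[p, q]ᵀ = [255, 53]ᵀ.
Eliminating q: 4·(row 1) − 15·(row 2) gives 75·p = 4·255 − 15·53 = 225, so p = 3.
Then q = (53 − 15·3)/4 = 2.
At h = 11: P̂ = (3)·(11) + (2)·(1) = 35.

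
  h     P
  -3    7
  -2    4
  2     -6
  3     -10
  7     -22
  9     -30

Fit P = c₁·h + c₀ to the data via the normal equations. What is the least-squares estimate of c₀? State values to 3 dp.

c₀ = -1.429

Forming XᵀX = [[156, 16]; [16, 6]] and XᵀP = [-495, -57]ᵀ gives XᵀX·[c₁, c₀]ᵀ = XᵀP.
Determinant 156·6 − 16² = 680.
c₁ = ((-495)·6 − 16·(-57))/680 = -1029/340; c₀ = (156·(-57) − 16·(-495))/680 = -243/170.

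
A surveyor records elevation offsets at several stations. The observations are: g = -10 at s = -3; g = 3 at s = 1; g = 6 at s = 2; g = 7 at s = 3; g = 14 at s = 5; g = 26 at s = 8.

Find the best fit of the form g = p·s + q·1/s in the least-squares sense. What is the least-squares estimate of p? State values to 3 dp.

Entries of MᵀM: Σs·s = 112, Σs·1/s = 6, Σ1/s·1/s = 22001/14400.
And Σs·g = 344, Σ1/s·g = 1063/60.
MᵀM·[p, q]ᵀ = Mᵀg becomes [[112, 6]; [6, 22001/14400]]·[p, q]ᵀ = [344, 1063/60]ᵀ.
det = 112·(22001/14400) − 6² = 121607/900.
p = (344·(22001/14400) − 6·(1063/60))/(121607/900) = 754703/243214; q = (112·(1063/60) − 6·344)/(121607/900) = -71760/121607.

p = 3.103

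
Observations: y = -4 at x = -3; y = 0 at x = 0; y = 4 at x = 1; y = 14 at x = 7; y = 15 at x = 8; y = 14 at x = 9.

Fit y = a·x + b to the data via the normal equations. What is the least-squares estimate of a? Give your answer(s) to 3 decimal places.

a = 1.641

Setting ∂/∂a … = 0 gives: 204·a + 22·b = 360;  22·a + 6·b = 43.
(Σx·x = 204, Σx = 22, Σ1 = 6, Σx·y = 360, Σy = 43.)
det = 204·6 − 22² = 740.
a = (360·6 − 22·43)/740 = 607/370; b = (204·43 − 22·360)/740 = 213/185.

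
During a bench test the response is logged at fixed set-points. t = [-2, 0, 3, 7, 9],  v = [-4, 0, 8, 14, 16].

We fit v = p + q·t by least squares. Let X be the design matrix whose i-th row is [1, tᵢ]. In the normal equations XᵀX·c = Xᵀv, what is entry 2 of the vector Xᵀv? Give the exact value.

Entry 2 ↔ basis t, so (Xᵀv)_{2} = Σᵢ (t)·vᵢ = (-2)·(-4) + (0)·(0) + (3)·(8) + (7)·(14) + (9)·(16) = 274.

274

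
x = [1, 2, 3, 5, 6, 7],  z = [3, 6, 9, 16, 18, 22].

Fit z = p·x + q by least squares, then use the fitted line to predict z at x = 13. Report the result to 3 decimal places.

ẑ = 40.619

Setting ∂/∂p … = 0 gives: 124·p + 24·q = 384;  24·p + 6·q = 74.
(Σx·x = 124, Σx = 24, Σ1 = 6, Σx·z = 384, Σz = 74.)
Δ = 124·6 − 24² = 168.
p = (384·6 − 24·74)/168 = 22/7; q = (124·74 − 24·384)/168 = -5/21.
At x = 13: ẑ = (22/7)·(13) + (-5/21)·(1) = 853/21.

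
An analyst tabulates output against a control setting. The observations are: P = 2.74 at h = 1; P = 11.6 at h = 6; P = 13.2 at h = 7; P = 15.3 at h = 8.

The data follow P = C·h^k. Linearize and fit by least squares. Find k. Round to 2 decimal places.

k = 0.82

Taking logs, ln P = k·ln h + ln C, so regress ln P on ln h.
Σln h = 5.8171, Σ(ln h)² = 11.3210, Σln P = 8.7670, Σln h·ln P = 15.0849.
Equations: 11.3210·k + 5.8171·ln C = 15.0849;  5.8171·k + 4·ln C = 8.7670.
Slope k = (n·Σln h·ln P − Σln h·Σln P)/(n·Σ(ln h)² − (Σln h)²) = (4·15.0849 − 5.8171·8.7670)/11.4454 = 0.81612; ln C = (Σln P − k·Σln h)/n = 1.00490.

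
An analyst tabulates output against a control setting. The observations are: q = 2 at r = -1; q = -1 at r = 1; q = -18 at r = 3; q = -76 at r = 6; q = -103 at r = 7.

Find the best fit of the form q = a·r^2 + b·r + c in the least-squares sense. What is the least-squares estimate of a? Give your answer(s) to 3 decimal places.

From the data, Σr^2·r^2 = 3780, Σr^2·r = 586, Σr^2 = 96, Σr·r = 96, Σr = 16, Σ1 = 5.
Right-hand side: Σr^2·q = -7944, Σr·q = -1234, Σq = -196.
MᵀM·[a, b, c]ᵀ = Mᵀq becomes [[3780, 586, 96]; [586, 96, 16]; [96, 16, 5]]·[a, b, c]ᵀ = [-7944, -1234, -196]ᵀ.
Row-reducing yields a = -22655/11299, b = -12054/11299, c = 30628/11299.

a = -2.005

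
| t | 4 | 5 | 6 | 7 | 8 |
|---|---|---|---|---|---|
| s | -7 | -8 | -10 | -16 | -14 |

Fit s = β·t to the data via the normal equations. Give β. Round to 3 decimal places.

β = -1.853

Setting ∂/∂β … = 0 gives: 190·β = -352.
(Σt·t = 190, Σt·s = -352.)
β = (-352)/190 = -1.85263.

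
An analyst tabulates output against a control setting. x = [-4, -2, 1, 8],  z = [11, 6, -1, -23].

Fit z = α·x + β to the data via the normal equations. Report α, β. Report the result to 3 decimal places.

Setting ∂/∂α … = 0 gives: 85·α + 3·β = -241;  3·α + 4·β = -7.
(Σx·x = 85, Σx = 3, Σ1 = 4, Σx·z = -241, Σz = -7.)
det = 85·4 − 3² = 331.
α = ((-241)·4 − 3·(-7))/331 = -943/331; β = (85·(-7) − 3·(-241))/331 = 128/331.

α = -2.849, β = 0.387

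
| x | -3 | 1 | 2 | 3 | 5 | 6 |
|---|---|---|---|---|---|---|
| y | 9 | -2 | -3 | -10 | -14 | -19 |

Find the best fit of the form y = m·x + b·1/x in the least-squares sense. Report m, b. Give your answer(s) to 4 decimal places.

m = -3.0919, b = 1.7866

The normal system MᵀM·[m, b]ᵀ = Mᵀy is [[84, 6]; [6, 77/50]]·[m, b]ᵀ = [-249, -79/5]ᵀ.
det = 84·(77/50) − 6² = 2334/25.
m = ((-249)·(77/50) − 6·(-79/5))/(2334/25) = -4811/1556; b = (84·(-79/5) − 6·(-249))/(2334/25) = 695/389.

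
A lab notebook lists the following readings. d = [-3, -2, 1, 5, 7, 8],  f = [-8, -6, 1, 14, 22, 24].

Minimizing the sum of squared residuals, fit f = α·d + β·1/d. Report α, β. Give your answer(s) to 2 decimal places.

MᵀM·[α, β]ᵀ = Mᵀf reads: 152·α + 6·β = 453;  6·α + (1014049/705600)·β = 1639/105.
(Σd·d = 152, Σd·1/d = 6, Σ1/d·1/d = 1014049/705600, Σd·f = 453, Σ1/d·f = 1639/105.)
Determinant 152·(1014049/705600) − 6² = 16091731/88200.
α = (453·(1014049/705600) − 6·(1639/105))/(16091731/88200) = 393279717/128733848; β = (152·(1639/105) − 6·453)/(16091731/88200) = -30460080/16091731.

α = 3.05, β = -1.89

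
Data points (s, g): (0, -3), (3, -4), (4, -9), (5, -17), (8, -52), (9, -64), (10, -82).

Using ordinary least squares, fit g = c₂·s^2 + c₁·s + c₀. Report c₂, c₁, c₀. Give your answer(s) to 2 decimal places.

Normal-equation sums: Σs^2·s^2 = 21619, Σs^2·s = 2457, Σs^2 = 295, Σs·s = 295, Σs = 39, Σ1 = 7.
For Xᵀg: Σs^2·g = -17317, Σs·g = -1945, Σg = -231.
So XᵀX·[c₂, c₁, c₀]ᵀ = Xᵀg: [[21619, 2457, 295]; [2457, 295, 39]; [295, 39, 7]]·[c₂, c₁, c₀]ᵀ = [-17317, -1945, -231]ᵀ.
Solving the 3×3 system (Gaussian elimination) gives c₂ = -94489/91497, c₁ = 71437/30499, c₀ = -231383/91497.

c₂ = -1.03, c₁ = 2.34, c₀ = -2.53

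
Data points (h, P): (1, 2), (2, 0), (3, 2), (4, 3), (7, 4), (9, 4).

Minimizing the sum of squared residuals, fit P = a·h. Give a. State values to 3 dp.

Setting ∂/∂a … = 0 gives: 160·a = 84.
Hence a = 84 / 160 ≈ 0.525.

a = 0.525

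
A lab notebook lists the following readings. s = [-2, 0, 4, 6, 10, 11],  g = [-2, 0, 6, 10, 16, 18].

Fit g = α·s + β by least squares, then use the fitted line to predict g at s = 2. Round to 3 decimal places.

ĝ = 3.569

MᵀM·[α, β]ᵀ = Mᵀg reads: 277·α + 29·β = 446;  29·α + 6·β = 48.
(Σs·s = 277, Σs = 29, Σ1 = 6, Σs·g = 446, Σg = 48.)
Determinant 277·6 − 29² = 821.
α = (446·6 − 29·48)/821 = 1284/821; β = (277·48 − 29·446)/821 = 362/821.
At s = 2: ĝ = (1284/821)·(2) + (362/821)·(1) = 2930/821.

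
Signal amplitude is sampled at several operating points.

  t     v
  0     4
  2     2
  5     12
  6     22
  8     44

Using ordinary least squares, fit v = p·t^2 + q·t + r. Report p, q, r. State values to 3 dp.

p = 1.068, q = -3.571, r = 4.245

With design matrix A, AᵀA = [[6033, 861, 129]; [861, 129, 21]; [129, 21, 5]] and Aᵀv = [3916, 548, 84]ᵀ.
Inverting the 3×3 Gram matrix, [p, q, r]ᵀ = [157/147, -25/7, 208/49]ᵀ.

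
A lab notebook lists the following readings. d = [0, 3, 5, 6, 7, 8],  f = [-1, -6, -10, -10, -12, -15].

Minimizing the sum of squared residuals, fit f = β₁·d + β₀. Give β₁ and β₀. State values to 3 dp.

From the data, Σd·d = 183, Σd = 29, Σ1 = 6.
For Mᵀf: Σd·f = -332, Σf = -54.
MᵀM·[β₁, β₀]ᵀ = Mᵀf becomes [[183, 29]; [29, 6]]·[β₁, β₀]ᵀ = [-332, -54]ᵀ.
Eliminating β₀: 6·(row 1) − 29·(row 2) gives 257·β₁ = 6·(-332) − 29·(-54) = -426, so β₁ = -426/257.
Then β₀ = ((-54) − 29·(-426/257))/6 = -254/257.

β₁ = -1.658, β₀ = -0.988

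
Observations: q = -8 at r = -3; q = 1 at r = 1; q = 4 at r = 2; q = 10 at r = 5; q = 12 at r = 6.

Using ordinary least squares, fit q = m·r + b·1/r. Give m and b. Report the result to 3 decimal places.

m = 2.107, b = -0.609

Normal-equation sums: Σr·r = 75, Σr·1/r = 5, Σ1/r·1/r = 643/450.
For Aᵀq: Σr·q = 155, Σ1/r·q = 29/3.
So AᵀA·[m, b]ᵀ = Aᵀq: [[75, 5]; [5, 643/450]]·[m, b]ᵀ = [155, 29/3]ᵀ.
Δ = 75·(643/450) − 5² = 493/6.
m = (155·(643/450) − 5·(29/3))/(493/6) = 15583/7395; b = (75·(29/3) − 5·155)/(493/6) = -300/493.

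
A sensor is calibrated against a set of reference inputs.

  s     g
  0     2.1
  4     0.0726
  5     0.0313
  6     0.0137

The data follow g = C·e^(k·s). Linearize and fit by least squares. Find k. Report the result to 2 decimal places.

Let Y = ln g. Fitting Y = k·s + ln C by least squares:
AᵀA = [[77.0000, 15.0000]; [15.0000, 4]], rhs = [-53.5540, -9.6353]ᵀ  (here Σs = 15.0000, Σ(s)² = 77.0000, Σln g = -9.6353, Σs·ln g = -53.5540).
Solving (det = 83.0000): k = -0.83959, ln C = 0.73962.

k = -0.84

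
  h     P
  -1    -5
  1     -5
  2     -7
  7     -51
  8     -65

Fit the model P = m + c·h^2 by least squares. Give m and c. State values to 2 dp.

m = -3.78, c = -0.96

Compute the Gram sums: Σ1 = 5, Σh^2 = 119, Σh^2·h^2 = 6515.
Right-hand side: ΣP = -133, Σh^2·P = -6697.
Normal equations: [[5, 119]; [119, 6515]]·[m, c]ᵀ = [-133, -6697]ᵀ.
Eliminating c: 6515·(row 1) − 119·(row 2) gives 18414·m = 6515·(-133) − 119·(-6697) = -69552, so m = -1288/341.
Then c = ((-6697) − 119·(-1288/341))/6515 = -327/341.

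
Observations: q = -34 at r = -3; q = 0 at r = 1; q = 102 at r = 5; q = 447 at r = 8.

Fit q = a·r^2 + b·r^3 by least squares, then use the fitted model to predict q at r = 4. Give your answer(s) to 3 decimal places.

Setting ∂/∂a … = 0 gives: 4803·a + 35651·b = 30852;  35651·a + 278499·b = 242532.
(Σr^2·r^2 = 4803, Σr^2·r^3 = 35651, Σr^3·r^3 = 278499, Σr^2·q = 30852, Σr^3·q = 242532.)
Eliminating b: 278499·(row 1) − 35651·(row 2) gives 66636896·a = 278499·30852 − 35651·242532 = -54257184, so a = -1695537/2082403.
Then b = (242532 − 35651·(-1695537/2082403))/278499 = 2030517/2082403.
At r = 4: q̂ = (-1695537/2082403)·(16) + (2030517/2082403)·(64) = 102824496/2082403.

q̂ = 49.378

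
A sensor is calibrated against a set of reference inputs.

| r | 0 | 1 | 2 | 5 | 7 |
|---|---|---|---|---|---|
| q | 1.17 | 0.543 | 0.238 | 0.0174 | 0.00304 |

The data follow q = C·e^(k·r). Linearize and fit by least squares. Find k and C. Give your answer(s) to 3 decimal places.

With ln qᵢ as the transformed response and rᵢ as the regressor:
XᵀX = [[79.0000, 15.0000]; [15.0000, 5]], rhs = [-64.3093, -11.7363]ᵀ  (here Σr = 15.0000, Σ(r)² = 79.0000, Σln q = -11.7363, Σr·ln q = -64.3093).
Slope k = (n·Σr·ln q − Σr·Σln q)/(n·Σ(r)² − (Σr)²) = (5·-64.3093 − 15.0000·-11.7363)/170.0000 = -0.85589; ln C = (Σln q − k·Σr)/n = 0.22042, so C = exp(0.22042) = 1.24660.

k = -0.856, C = 1.247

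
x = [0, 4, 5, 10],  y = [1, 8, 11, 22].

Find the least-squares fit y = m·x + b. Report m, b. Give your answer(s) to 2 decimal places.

The normal equations are: 141·m + 19·b = 307;  19·m + 4·b = 42.
(Σx·x = 141, Σx = 19, Σ1 = 4, Σx·y = 307, Σy = 42.)
det = 141·4 − 19² = 203.
m = (307·4 − 19·42)/203 = 430/203; b = (141·42 − 19·307)/203 = 89/203.

m = 2.12, b = 0.44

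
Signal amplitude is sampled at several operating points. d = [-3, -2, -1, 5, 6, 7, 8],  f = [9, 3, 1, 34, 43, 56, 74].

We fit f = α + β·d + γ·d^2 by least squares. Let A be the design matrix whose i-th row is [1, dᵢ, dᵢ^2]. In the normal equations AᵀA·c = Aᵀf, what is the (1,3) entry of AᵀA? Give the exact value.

188

Row 1 ↔ basis 1, column 3 ↔ basis d^2, so (AᵀA)_{1,3} = Σᵢ d^2 = (1)·(9) + (1)·(4) + (1)·(1) + (1)·(25) + (1)·(36) + (1)·(49) + (1)·(64) = 188.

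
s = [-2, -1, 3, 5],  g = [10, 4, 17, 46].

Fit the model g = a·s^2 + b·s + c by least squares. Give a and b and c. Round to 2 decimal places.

Entries of MᵀM: Σs^2·s^2 = 723, Σs^2·s = 143, Σs^2 = 39, Σs·s = 39, Σs = 5, Σ1 = 4.
For Mᵀg: Σs^2·g = 1347, Σs·g = 257, Σg = 77.
So MᵀM·[a, b, c]ᵀ = Mᵀg: [[723, 143, 39]; [143, 39, 5]; [39, 5, 4]]·[a, b, c]ᵀ = [1347, 257, 77]ᵀ.
Inverting the 3×3 Gram matrix, [a, b, c]ᵀ = [8753/4684, -2199/4684, 3787/2342]ᵀ.

a = 1.87, b = -0.47, c = 1.62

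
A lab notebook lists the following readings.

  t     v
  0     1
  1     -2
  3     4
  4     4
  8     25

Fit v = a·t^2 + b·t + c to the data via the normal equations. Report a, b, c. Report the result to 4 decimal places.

a = 0.4799, b = -0.7228, c = 0.0750

Forming XᵀX = [[4434, 604, 90]; [604, 90, 16]; [90, 16, 5]] and Xᵀv = [1698, 226, 32]ᵀ gives XᵀX·[a, b, c]ᵀ = Xᵀv.
Inverting the 3×3 Gram matrix, [a, b, c]ᵀ = [5595/11659, -8427/11659, 874/11659]ᵀ.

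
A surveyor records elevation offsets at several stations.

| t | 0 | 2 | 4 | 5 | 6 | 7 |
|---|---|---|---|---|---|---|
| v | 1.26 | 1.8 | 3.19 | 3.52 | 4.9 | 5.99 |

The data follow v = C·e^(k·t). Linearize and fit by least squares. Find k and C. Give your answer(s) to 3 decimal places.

Linearized form: ln v = k·t + ln C. From the 6 transformed points,
Σt = 24.0000, Σ(t)² = 130.0000, Σln v = 6.6167, Σt·ln v = 34.1740.
Equations: 130.0000·k + 24.0000·ln C = 34.1740;  24.0000·k + 6·ln C = 6.6167.
Slope k = (n·Σt·ln v − Σt·Σln v)/(n·Σ(t)² − (Σt)²) = (6·34.1740 − 24.0000·6.6167)/204.0000 = 0.22668; ln C = (Σln v − k·Σt)/n = 0.19606, so C = exp(0.19606) = 1.21660.

k = 0.227, C = 1.217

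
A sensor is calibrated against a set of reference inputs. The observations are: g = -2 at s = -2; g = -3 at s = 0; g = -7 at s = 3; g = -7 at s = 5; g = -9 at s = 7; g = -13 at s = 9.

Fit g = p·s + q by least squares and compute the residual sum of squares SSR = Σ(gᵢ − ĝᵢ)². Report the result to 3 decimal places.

SSR = 4.466

The normal equations are: 168·p + 22·q = -232;  22·p + 6·q = -41.
(Σs·s = 168, Σs = 22, Σ1 = 6, Σs·g = -232, Σg = -41.)
Eliminating q: 6·(row 1) − 22·(row 2) gives 524·p = 6·(-232) − 22·(-41) = -490, so p = -245/262.
Then q = ((-41) − 22·(-245/262))/6 = -446/131.
Residuals: -61/131, 53/131, -207/262, 283/262, 249/262, -309/262; SSR = 585/131.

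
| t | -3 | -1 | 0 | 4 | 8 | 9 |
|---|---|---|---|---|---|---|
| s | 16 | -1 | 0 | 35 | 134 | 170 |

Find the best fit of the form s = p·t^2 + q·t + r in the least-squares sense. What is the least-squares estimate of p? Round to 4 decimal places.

p = 2.0264

MᵀM·[p, q, r]ᵀ = Mᵀs reads: 10995·p + 1277·q + 171·r = 23049;  1277·p + 171·q + 17·r = 2695;  171·p + 17·q + 6·r = 354.
Row-reducing yields p = 125505/61934, q = 43389/61934, r = -22861/30967.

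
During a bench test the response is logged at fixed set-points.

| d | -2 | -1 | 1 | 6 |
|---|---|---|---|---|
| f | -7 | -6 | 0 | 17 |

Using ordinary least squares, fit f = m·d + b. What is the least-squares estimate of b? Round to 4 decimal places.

The normal system AᵀA·[m, b]ᵀ = Aᵀf is [[42, 4]; [4, 4]]·[m, b]ᵀ = [122, 4]ᵀ.
Determinant 42·4 − 4² = 152.
m = (122·4 − 4·4)/152 = 59/19; b = (42·4 − 4·122)/152 = -40/19.

b = -2.1053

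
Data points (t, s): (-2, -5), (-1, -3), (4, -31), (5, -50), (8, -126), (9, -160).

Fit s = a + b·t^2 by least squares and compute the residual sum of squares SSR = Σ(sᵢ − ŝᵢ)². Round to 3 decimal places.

Compute the Gram sums: Σ1 = 6, Σt^2 = 191, Σt^2·t^2 = 11555.
Right-hand side: Σs = -375, Σt^2·s = -22793.
So MᵀM·[a, b]ᵀ = Mᵀs: [[6, 191]; [191, 11555]]·[a, b]ᵀ = [-375, -22793]ᵀ.
Determinant 6·11555 − 191² = 32849.
a = ((-375)·11555 − 191·(-22793))/32849 = 20338/32849; b = (6·(-22793) − 191·(-375))/32849 = -65133/32849.
Residuals: 75949/32849, -53752/32849, 3471/32849, -34463/32849, 9200/32849, -405/32849; SSR = 302660/32849.

SSR = 9.214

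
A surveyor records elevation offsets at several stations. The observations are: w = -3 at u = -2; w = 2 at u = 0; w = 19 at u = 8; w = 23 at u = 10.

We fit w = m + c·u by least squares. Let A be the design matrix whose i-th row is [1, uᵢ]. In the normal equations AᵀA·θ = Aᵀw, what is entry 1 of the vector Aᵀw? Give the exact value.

Entry 1 ↔ basis 1, so (Aᵀw)_{1} = Σᵢ wᵢ = (1)·(-3) + (1)·(2) + (1)·(19) + (1)·(23) = 41.

41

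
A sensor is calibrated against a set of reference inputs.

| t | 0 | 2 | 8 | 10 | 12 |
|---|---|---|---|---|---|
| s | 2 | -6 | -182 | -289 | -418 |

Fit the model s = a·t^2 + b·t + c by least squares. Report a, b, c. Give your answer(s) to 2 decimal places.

Setting ∂/∂a … = 0 gives: 34848·a + 3248·b + 312·c = -100764;  3248·a + 312·b + 32·c = -9374;  312·a + 32·b + 5·c = -893.
Inverting the 3×3 Gram matrix, [a, b, c]ᵀ = [-19569/6496, 3345/3248, 2263/812]ᵀ.

a = -3.01, b = 1.03, c = 2.79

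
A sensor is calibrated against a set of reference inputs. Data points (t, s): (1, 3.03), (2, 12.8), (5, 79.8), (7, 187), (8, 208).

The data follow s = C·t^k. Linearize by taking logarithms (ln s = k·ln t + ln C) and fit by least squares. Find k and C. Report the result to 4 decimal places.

k = 2.0632, C = 3.0344

Taking logs, ln s = k·ln t + ln C, so regress ln s on ln t.
Over the data: Σln t = 6.3279, Σ(ln t)² = 11.1814, Σln s = 18.6062, Σln t·ln s = 30.0941.
Normal system: [[11.1814, 6.3279]; [6.3279, 5]]·[k, ln C]ᵀ = [30.0941, 18.6062]ᵀ.
Slope k = (n·Σln t·ln s − Σln t·Σln s)/(n·Σ(ln t)² − (Σln t)²) = (5·30.0941 − 6.3279·18.6062)/15.8642 = 2.06325; ln C = (Σln s − k·Σln t)/n = 1.11002, so C = exp(1.11002) = 3.03441.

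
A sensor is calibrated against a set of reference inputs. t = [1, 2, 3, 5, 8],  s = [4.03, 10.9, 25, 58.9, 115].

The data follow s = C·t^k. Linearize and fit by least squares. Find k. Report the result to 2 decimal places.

k = 1.65

Linearized form: ln s = k·ln t + ln C. From the 5 transformed points,
AᵀA = [[8.6018, 5.4806]; [5.4806, 5]], rhs = [21.6187, 15.8222]ᵀ  (here Σln t = 5.4806, Σ(ln t)² = 8.6018, Σln s = 15.8222, Σln t·ln s = 21.6187).
Δ = 8.6018·5 − (5.4806)² = 12.9714; k = (21.6187·5 − 5.4806·15.8222)/12.9714 = 1.64806, ln C = (8.6018·15.8222 − 5.4806·21.6187)/12.9714 = 1.35795.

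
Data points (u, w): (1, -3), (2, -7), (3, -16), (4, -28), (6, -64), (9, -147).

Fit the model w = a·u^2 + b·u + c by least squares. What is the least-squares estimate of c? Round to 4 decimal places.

Sums needed: Σu^2·u^2 = 8211, Σu^2·u = 1045, Σu^2 = 147, Σu·u = 147, Σu = 25, Σ1 = 6.
Moment sums: Σu^2·w = -14834, Σu·w = -1884, Σw = -265.
Row-reducing yields a = -5459/2832, b = 1187/944, c = -1543/708.

c = -2.1794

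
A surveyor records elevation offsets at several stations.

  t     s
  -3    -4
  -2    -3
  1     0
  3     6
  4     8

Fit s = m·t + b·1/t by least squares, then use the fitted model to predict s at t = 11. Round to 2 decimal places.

Entries of AᵀA: Σt·t = 39, Σt·1/t = 5, Σ1/t·1/t = 221/144.
For Aᵀs: Σt·s = 68, Σ1/t·s = 41/6.
Normal equations: [[39, 5]; [5, 221/144]]·[m, b]ᵀ = [68, 41/6]ᵀ.
Δ = 39·(221/144) − 5² = 1673/48.
m = (68·(221/144) − 5·(41/6))/(1673/48) = 1444/717; b = (39·(41/6) − 5·68)/(1673/48) = -504/239.
At t = 11: ŝ = (1444/717)·(11) + (-504/239)·(1/11) = 173212/7887.

ŝ = 21.96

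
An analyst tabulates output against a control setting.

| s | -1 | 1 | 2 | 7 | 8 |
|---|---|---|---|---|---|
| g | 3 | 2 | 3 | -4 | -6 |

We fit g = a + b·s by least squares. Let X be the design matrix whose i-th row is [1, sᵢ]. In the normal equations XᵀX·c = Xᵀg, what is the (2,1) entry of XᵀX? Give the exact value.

Row 2 ↔ basis s, column 1 ↔ basis 1, so (XᵀX)_{2,1} = Σᵢ s = (-1)·(1) + (1)·(1) + (2)·(1) + (7)·(1) + (8)·(1) = 17.

17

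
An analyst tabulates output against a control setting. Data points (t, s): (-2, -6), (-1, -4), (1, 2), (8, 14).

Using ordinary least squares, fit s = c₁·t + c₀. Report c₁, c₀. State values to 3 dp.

c₁ = 1.984, c₀ = -1.475

From the data, Σt·t = 70, Σt = 6, Σ1 = 4.
Right-hand side: Σt·s = 130, Σs = 6.
MᵀM·[c₁, c₀]ᵀ = Mᵀs becomes [[70, 6]; [6, 4]]·[c₁, c₀]ᵀ = [130, 6]ᵀ.
Eliminating c₀: 4·(row 1) − 6·(row 2) gives 244·c₁ = 4·130 − 6·6 = 484, so c₁ = 121/61.
Then c₀ = (6 − 6·(121/61))/4 = -90/61.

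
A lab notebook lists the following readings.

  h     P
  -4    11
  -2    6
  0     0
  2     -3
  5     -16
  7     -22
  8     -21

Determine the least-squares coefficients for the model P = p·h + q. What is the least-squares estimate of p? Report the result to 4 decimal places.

Sums needed: Σh·h = 162, Σh = 16, Σ1 = 7.
For MᵀP: Σh·P = -464, ΣP = -45.
MᵀM·[p, q]ᵀ = MᵀP becomes [[162, 16]; [16, 7]]·[p, q]ᵀ = [-464, -45]ᵀ.
Eliminating q: 7·(row 1) − 16·(row 2) gives 878·p = 7·(-464) − 16·(-45) = -2528, so p = -1264/439.
Then q = ((-45) − 16·(-1264/439))/7 = 67/439.

p = -2.8793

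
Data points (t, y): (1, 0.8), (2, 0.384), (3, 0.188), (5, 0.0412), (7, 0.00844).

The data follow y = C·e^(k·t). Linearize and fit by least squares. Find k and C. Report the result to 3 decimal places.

k = -0.758, C = 1.760

Let Y = ln y. Fitting Y = k·t + ln C by least squares:
Σt = 18.0000, Σ(t)² = 88.0000, Σln y = -10.8157, Σt·ln y = -56.5213.
Equations: 88.0000·k + 18.0000·ln C = -56.5213;  18.0000·k + 5·ln C = -10.8157.
Slope k = (n·Σt·ln y − Σt·Σln y)/(n·Σ(t)² − (Σt)²) = (5·-56.5213 − 18.0000·-10.8157)/116.0000 = -0.75797; ln C = (Σln y − k·Σt)/n = 0.56556, so C = exp(0.56556) = 1.76044.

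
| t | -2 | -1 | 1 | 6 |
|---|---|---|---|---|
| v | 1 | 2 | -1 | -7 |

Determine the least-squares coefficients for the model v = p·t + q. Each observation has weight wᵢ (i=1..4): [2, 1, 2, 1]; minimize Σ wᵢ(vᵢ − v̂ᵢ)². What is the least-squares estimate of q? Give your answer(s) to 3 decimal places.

The normal system XᵀWX·[p, q]ᵀ = XᵀWv is [[47, 3]; [3, 6]]·[p, q]ᵀ = [-50, -5]ᵀ.
Δ = 47·6 − 3² = 273.
p = ((-50)·6 − 3·(-5))/273 = -95/91; q = (47·(-5) − 3·(-50))/273 = -85/273.

q = -0.311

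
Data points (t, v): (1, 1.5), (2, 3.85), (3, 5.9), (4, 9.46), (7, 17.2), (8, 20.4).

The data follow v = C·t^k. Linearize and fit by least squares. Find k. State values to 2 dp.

k = 1.25

Let Y = ln v. Fitting Y = k·ln t + ln C by least squares:
Σln t = 7.2034, Σ(ln t)² = 11.7199, Σln v = 11.6360, Σln t·ln v = 17.8061.
Equations: 11.7199·k + 7.2034·ln C = 17.8061;  7.2034·k + 6·ln C = 11.6360.
Solving (det = 18.4301): k = 1.24891, ln C = 0.43993.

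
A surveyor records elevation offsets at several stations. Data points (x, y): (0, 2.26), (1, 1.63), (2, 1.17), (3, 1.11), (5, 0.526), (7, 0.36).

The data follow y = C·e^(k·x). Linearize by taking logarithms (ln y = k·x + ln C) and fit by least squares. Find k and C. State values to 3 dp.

Let Y = ln y. Fitting Y = k·x + ln C by least squares:
XᵀX = [[88.0000, 18.0000]; [18.0000, 6]], rhs = [-9.2482, -0.0988]ᵀ  (here Σx = 18.0000, Σ(x)² = 88.0000, Σln y = -0.0988, Σx·ln y = -9.2482).
Solving (det = 204.0000): k = -0.26329, ln C = 0.77340, so C = exp(0.77340) = 2.16711.

k = -0.263, C = 2.167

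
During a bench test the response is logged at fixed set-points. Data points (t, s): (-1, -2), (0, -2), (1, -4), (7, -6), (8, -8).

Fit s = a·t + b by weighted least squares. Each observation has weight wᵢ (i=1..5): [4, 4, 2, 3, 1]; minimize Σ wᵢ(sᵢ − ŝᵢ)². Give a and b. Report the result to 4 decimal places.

a = -0.5673, b = -2.4773

Normal-equation sums: Σwᵢ·t·t = 217, Σwᵢ·t = 27, Σwᵢ·1 = 14.
Right-hand side: Σwᵢ·t·s = -190, Σwᵢ·s = -50.
MᵀWM·[a, b]ᵀ = MᵀWs becomes [[217, 27]; [27, 14]]·[a, b]ᵀ = [-190, -50]ᵀ.
det = 217·14 − 27² = 2309.
a = ((-190)·14 − 27·(-50))/2309 = -1310/2309; b = (217·(-50) − 27·(-190))/2309 = -5720/2309.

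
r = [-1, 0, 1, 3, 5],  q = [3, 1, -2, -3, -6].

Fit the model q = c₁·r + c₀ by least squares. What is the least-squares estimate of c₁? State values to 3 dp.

Compute the Gram sums: Σr·r = 36, Σr = 8, Σ1 = 5.
For Aᵀq: Σr·q = -44, Σq = -7.
AᵀA·[c₁, c₀]ᵀ = Aᵀq becomes [[36, 8]; [8, 5]]·[c₁, c₀]ᵀ = [-44, -7]ᵀ.
det = 36·5 − 8² = 116.
c₁ = ((-44)·5 − 8·(-7))/116 = -41/29; c₀ = (36·(-7) − 8·(-44))/116 = 25/29.

c₁ = -1.414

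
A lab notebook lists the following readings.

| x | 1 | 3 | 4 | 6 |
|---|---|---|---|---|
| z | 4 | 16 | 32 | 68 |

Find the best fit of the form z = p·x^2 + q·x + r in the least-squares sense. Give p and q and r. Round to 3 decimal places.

p = 2.000, q = -1.077, r = 2.769

Setting ∂/∂p … = 0 gives: 1634·p + 308·q + 62·r = 3108;  308·p + 62·q + 14·r = 588;  62·p + 14·q + 4·r = 120.
Row-reducing yields p = 2, q = -14/13, r = 36/13.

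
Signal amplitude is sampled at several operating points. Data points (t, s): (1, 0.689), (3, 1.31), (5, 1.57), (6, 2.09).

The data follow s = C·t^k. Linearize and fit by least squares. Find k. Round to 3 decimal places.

Taking logs, ln s = k·ln t + ln C, so regress ln s on ln t.
Σln t = 4.4998, Σ(ln t)² = 7.0076, Σln s = 1.0858, Σln t·ln s = 2.3435.
Normal system: [[7.0076, 4.4998]; [4.4998, 4]]·[k, ln C]ᵀ = [2.3435, 1.0858]ᵀ.
Solving (det = 7.7823): k = 0.57671, ln C = -0.37734.

k = 0.577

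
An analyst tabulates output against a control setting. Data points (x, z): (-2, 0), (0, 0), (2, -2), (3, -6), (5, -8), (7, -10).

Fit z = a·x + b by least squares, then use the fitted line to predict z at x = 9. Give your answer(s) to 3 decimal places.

Entries of MᵀM: Σx·x = 91, Σx = 15, Σ1 = 6.
Right-hand side: Σx·z = -132, Σz = -26.
So MᵀM·[a, b]ᵀ = Mᵀz: [[91, 15]; [15, 6]]·[a, b]ᵀ = [-132, -26]ᵀ.
Δ = 91·6 − 15² = 321.
a = ((-132)·6 − 15·(-26))/321 = -134/107; b = (91·(-26) − 15·(-132))/321 = -386/321.
At x = 9: ẑ = (-134/107)·(9) + (-386/321)·(1) = -4004/321.

ẑ = -12.474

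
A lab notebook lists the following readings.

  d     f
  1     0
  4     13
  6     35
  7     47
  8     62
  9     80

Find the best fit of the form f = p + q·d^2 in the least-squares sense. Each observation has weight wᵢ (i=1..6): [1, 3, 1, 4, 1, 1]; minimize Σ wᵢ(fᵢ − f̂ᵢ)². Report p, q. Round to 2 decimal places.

p = -2.47, q = 1.01

Setting ∂/∂p … = 0 gives: 11·p + 426·q = 404;  426·p + 22326·q = 21544.
(Σwᵢ·1 = 11, Σwᵢ·d^2 = 426, Σwᵢ·d^2·d^2 = 22326, Σwᵢ·f = 404, Σwᵢ·d^2·f = 21544.)
Eliminating q: 22326·(row 1) − 426·(row 2) gives 64110·p = 22326·404 − 426·21544 = -158040, so p = -5268/2137.
Then q = (21544 − 426·(-5268/2137))/22326 = 6488/6411.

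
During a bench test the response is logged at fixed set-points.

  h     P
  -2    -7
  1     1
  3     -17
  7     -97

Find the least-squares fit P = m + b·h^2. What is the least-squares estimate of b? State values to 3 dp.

With design matrix A, AᵀA = [[4, 63]; [63, 2499]] and AᵀP = [-120, -4933]ᵀ.
Eliminating b: 2499·(row 1) − 63·(row 2) gives 6027·m = 2499·(-120) − 63·(-4933) = 10899, so m = 519/287.
Then b = ((-4933) − 63·(519/287))/2499 = -12172/6027.

b = -2.020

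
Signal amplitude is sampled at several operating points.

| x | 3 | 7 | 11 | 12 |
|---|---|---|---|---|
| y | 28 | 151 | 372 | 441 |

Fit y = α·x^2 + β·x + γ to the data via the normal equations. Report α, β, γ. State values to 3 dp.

AᵀA·[α, β, γ]ᵀ = Aᵀy reads: 37859·α + 3429·β + 323·γ = 116167;  3429·α + 323·β + 33·γ = 10525;  323·α + 33·β + 4·γ = 992.
(Σx^2·x^2 = 37859, Σx^2·x = 3429, Σx^2 = 323, Σx·x = 323, Σx = 33, Σ1 = 4, Σx^2·y = 116167, Σx·y = 10525, Σy = 992.)
Inverting the 3×3 Gram matrix, [α, β, γ]ᵀ = [5136/1699, 1028/1699, -1861/1699]ᵀ.

α = 3.023, β = 0.605, γ = -1.095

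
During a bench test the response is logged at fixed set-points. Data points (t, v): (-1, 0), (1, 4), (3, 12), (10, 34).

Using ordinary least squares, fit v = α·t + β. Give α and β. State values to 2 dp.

α = 3.16, β = 2.22

Setting ∂/∂α … = 0 gives: 111·α + 13·β = 380;  13·α + 4·β = 50.
(Σt·t = 111, Σt = 13, Σ1 = 4, Σt·v = 380, Σv = 50.)
det = 111·4 − 13² = 275.
α = (380·4 − 13·50)/275 = 174/55; β = (111·50 − 13·380)/275 = 122/55.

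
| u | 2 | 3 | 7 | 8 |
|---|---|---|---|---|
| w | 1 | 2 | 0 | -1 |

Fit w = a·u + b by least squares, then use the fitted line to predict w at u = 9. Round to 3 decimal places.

Forming XᵀX = [[126, 20]; [20, 4]] and Xᵀw = [0, 2]ᵀ gives XᵀX·[a, b]ᵀ = Xᵀw.
Determinant 126·4 − 20² = 104.
a = (0·4 − 20·2)/104 = -5/13; b = (126·2 − 20·0)/104 = 63/26.
At u = 9: ŵ = (-5/13)·(9) + (63/26)·(1) = -27/26.

ŵ = -1.038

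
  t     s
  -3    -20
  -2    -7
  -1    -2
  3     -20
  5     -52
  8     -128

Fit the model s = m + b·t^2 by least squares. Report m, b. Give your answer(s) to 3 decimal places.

m = -0.909, b = -1.996

Entries of XᵀX: Σ1 = 6, Σt^2 = 112, Σt^2·t^2 = 4900.
And Σs = -229, Σt^2·s = -9882.
So XᵀX·[m, b]ᵀ = Xᵀs: [[6, 112]; [112, 4900]]·[m, b]ᵀ = [-229, -9882]ᵀ.
Eliminating b: 4900·(row 1) − 112·(row 2) gives 16856·m = 4900·(-229) − 112·(-9882) = -15316, so m = -547/602.
Then b = ((-9882) − 112·(-547/602))/4900 = -8411/4214.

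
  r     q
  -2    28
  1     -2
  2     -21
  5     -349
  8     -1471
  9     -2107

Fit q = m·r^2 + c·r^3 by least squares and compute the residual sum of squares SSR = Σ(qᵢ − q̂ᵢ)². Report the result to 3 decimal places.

Compute the Gram sums: Σr^2·r^2 = 11315, Σr^2·r^3 = 94943, Σr^3·r^3 = 809339.
For Xᵀq: Σr^2·q = -273510, Σr^3·q = -2333174.
Eliminating c: 809339·(row 1) − 94943·(row 2) gives 143497536·m = 809339·(-273510) − 94943·(-2333174) = 156229192, so m = 2789807/2562456.
Then c = ((-2333174) − 94943·(2789807/2562456))/809339 = -7714355/2562456.
Residuals: -93775/213538, -16697/213538, -813991/640614, 31507/320307, 228667/320307, -108697/213538; SSR = 830215/320307.

SSR = 2.592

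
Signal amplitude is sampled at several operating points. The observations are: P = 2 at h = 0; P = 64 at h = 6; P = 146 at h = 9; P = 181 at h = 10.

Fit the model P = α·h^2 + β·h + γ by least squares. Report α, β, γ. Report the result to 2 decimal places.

The normal equations are: 17857·α + 1945·β + 217·γ = 32230;  1945·α + 217·β + 25·γ = 3508;  217·α + 25·β + 4·γ = 393.
(Σh^2·h^2 = 17857, Σh^2·h = 1945, Σh^2 = 217, Σh·h = 217, Σh = 25, Σ1 = 4, Σh^2·P = 32230, Σh·P = 3508, ΣP = 393.)
Inverting the 3×3 Gram matrix, [α, β, γ]ᵀ = [29033/15348, -15653/15348, 2561/1279]ᵀ.

α = 1.89, β = -1.02, γ = 2.00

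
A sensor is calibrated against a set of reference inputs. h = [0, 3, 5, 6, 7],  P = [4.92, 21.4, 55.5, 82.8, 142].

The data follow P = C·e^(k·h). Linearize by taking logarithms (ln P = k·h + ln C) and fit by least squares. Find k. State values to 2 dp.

Let Y = ln P. Fitting Y = k·h + ln C by least squares:
Sums: Σh = 21.0000, Σ(h)² = 119.0000, Σln P = 18.0453, Σh·ln P = 90.4614.
Normal system: [[119.0000, 21.0000]; [21.0000, 5]]·[k, ln C]ᵀ = [90.4614, 18.0453]ᵀ.
Δ = 119.0000·5 − (21.0000)² = 154.0000; k = (90.4614·5 − 21.0000·18.0453)/154.0000 = 0.47633, ln C = (119.0000·18.0453 − 21.0000·90.4614)/154.0000 = 1.60847.

k = 0.48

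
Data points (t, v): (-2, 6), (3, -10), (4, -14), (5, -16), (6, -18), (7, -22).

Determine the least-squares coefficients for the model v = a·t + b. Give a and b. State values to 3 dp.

Setting ∂/∂a … = 0 gives: 139·a + 23·b = -440;  23·a + 6·b = -74.
det = 139·6 − 23² = 305.
a = ((-440)·6 − 23·(-74))/305 = -938/305; b = (139·(-74) − 23·(-440))/305 = -166/305.

a = -3.075, b = -0.544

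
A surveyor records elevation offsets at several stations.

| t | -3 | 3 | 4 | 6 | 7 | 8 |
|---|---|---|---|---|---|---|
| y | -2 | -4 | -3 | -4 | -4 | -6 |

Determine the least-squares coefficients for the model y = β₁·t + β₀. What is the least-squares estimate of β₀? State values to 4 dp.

The normal equations are: 183·β₁ + 25·β₀ = -118;  25·β₁ + 6·β₀ = -23.
Δ = 183·6 − 25² = 473.
β₁ = ((-118)·6 − 25·(-23))/473 = -133/473; β₀ = (183·(-23) − 25·(-118))/473 = -1259/473.

β₀ = -2.6617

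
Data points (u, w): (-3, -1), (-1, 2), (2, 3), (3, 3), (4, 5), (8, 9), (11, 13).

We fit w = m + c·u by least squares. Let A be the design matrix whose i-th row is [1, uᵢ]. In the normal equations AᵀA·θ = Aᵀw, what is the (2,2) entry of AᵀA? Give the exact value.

224

Row 2 ↔ basis u, column 2 ↔ basis u, so (AᵀA)_{2,2} = Σᵢ (u)·(u) = (-3)·(-3) + (-1)·(-1) + (2)·(2) + (3)·(3) + (4)·(4) + (8)·(8) + (11)·(11) = 224.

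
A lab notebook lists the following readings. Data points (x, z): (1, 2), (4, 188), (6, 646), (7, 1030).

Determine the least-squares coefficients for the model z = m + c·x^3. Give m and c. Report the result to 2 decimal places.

Forming AᵀA = [[4, 624]; [624, 168402]] and Aᵀz = [1866, 504860]ᵀ gives AᵀA·[m, c]ᵀ = Aᵀz.
Eliminating c: 168402·(row 1) − 624·(row 2) gives 284232·m = 168402·1866 − 624·504860 = -794508, so m = -5093/1822.
Then c = (504860 − 624·(-5093/1822))/168402 = 106882/35529.

m = -2.80, c = 3.01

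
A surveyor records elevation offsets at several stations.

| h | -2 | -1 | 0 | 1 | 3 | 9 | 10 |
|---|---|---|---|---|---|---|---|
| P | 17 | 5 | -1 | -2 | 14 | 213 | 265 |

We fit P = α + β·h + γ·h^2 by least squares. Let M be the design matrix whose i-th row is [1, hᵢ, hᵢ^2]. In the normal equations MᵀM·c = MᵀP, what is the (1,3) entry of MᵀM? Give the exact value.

Row 1 ↔ basis 1, column 3 ↔ basis h^2, so (MᵀM)_{1,3} = Σᵢ h^2 = (1)·(4) + (1)·(1) + (1)·(0) + (1)·(1) + (1)·(9) + (1)·(81) + (1)·(100) = 196.

196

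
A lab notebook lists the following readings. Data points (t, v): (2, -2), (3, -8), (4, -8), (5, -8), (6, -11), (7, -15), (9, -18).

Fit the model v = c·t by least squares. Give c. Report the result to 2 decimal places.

Normal-equation sums: Σt·t = 220.
Moment sums: Σt·v = -433.
So MᵀM·[c]ᵀ = Mᵀv: [[220]]·[c]ᵀ = [-433]ᵀ.
Hence c = -433 / 220 ≈ -1.96818.

c = -1.97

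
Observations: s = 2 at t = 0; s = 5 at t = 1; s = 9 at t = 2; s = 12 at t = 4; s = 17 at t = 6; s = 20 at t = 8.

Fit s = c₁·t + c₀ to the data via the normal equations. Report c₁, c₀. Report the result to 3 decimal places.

Compute the Gram sums: Σt·t = 121, Σt = 21, Σ1 = 6.
Moment sums: Σt·s = 333, Σs = 65.
Normal equations: [[121, 21]; [21, 6]]·[c₁, c₀]ᵀ = [333, 65]ᵀ.
det = 121·6 − 21² = 285.
c₁ = (333·6 − 21·65)/285 = 211/95; c₀ = (121·65 − 21·333)/285 = 872/285.

c₁ = 2.221, c₀ = 3.060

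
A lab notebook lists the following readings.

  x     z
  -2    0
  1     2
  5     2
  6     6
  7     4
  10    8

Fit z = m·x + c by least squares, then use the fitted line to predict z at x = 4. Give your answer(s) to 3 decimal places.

Forming MᵀM = [[215, 27]; [27, 6]] and Mᵀz = [156, 22]ᵀ gives MᵀM·[m, c]ᵀ = Mᵀz.
Eliminating c: 6·(row 1) − 27·(row 2) gives 561·m = 6·156 − 27·22 = 342, so m = 114/187.
Then c = (22 − 27·(114/187))/6 = 518/561.
At x = 4: ẑ = (114/187)·(4) + (518/561)·(1) = 1886/561.

ẑ = 3.362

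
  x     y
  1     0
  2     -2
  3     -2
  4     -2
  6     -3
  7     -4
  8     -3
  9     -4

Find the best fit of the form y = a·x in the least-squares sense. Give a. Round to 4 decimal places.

a = -0.4769

The normal system AᵀA·[a]ᵀ = Aᵀy is [[260]]·[a]ᵀ = [-124]ᵀ.
a = (-124)/260 = -0.476923.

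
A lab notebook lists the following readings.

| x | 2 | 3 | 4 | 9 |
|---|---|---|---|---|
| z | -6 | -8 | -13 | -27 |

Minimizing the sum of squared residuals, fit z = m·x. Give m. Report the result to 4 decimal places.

m = -3.0091

Forming AᵀA = [[110]] and Aᵀz = [-331]ᵀ gives AᵀA·[m]ᵀ = Aᵀz.
Hence m = -331 / 110 ≈ -3.00909.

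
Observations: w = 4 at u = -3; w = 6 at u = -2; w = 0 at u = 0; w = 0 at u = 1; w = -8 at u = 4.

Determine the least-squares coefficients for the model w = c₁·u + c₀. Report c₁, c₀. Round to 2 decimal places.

Compute the Gram sums: Σu·u = 30, Σu = 0, Σ1 = 5.
Moment sums: Σu·w = -56, Σw = 2.
Eliminating c₀: 5·(row 1) − 0·(row 2) gives 150·c₁ = 5·(-56) − 0·2 = -280, so c₁ = -28/15.
Then c₀ = (2 − 0·(-28/15))/5 = 2/5.

c₁ = -1.87, c₀ = 0.40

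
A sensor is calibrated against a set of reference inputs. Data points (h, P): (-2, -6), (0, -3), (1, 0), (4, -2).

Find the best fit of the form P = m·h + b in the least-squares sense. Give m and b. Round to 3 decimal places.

m = 0.653, b = -3.240

Sums needed: Σh·h = 21, Σh = 3, Σ1 = 4.
Moment sums: Σh·P = 4, ΣP = -11.
Eliminating b: 4·(row 1) − 3·(row 2) gives 75·m = 4·4 − 3·(-11) = 49, so m = 49/75.
Then b = ((-11) − 3·(49/75))/4 = -81/25.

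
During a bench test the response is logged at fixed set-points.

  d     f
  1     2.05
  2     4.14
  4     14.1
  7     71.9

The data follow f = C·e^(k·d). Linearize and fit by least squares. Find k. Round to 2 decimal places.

Linearized form: ln f = k·d + ln C. From the 4 transformed points,
Σd = 14.0000, Σ(d)² = 70.0000, Σln f = 9.0600, Σd·ln f = 44.0709.
Equations: 70.0000·k + 14.0000·ln C = 44.0709;  14.0000·k + 4·ln C = 9.0600.
Solving (det = 84.0000): k = 0.58861, ln C = 0.20484.

k = 0.59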